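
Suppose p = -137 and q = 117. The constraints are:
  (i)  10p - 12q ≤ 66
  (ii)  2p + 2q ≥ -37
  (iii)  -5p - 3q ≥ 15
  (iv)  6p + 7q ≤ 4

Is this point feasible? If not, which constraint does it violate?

Constraint (ii): 2p + 2q = -40, which is not ≥ -37. All other constraints are satisfied.

not feasible — violates (ii)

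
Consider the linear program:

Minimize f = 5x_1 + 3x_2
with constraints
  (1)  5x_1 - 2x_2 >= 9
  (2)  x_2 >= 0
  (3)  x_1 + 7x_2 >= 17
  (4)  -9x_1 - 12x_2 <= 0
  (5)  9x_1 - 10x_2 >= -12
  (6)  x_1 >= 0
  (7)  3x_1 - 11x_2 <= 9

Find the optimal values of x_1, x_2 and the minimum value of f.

x_1 = 97/37, x_2 = 76/37, minimum f = 713/37

Vertices and f = 5x_1 + 3x_2:
  (97/37, 76/37) → f = 713/37
  (57/16, 141/32) → f = 993/32
  (125/16, 21/16) → f = 43
The feasible region is unbounded (it extends along (10, 9), (11, 3)), but f strictly increases along every unbounded feasible direction, so there is no improving ray and the minimum is attained at a vertex.

At the optimal vertex, 5x_1 - 2x_2 = 9 and x_1 + 7x_2 = 17.
Solving simultaneously gives x_1 = 97/37, x_2 = 76/37.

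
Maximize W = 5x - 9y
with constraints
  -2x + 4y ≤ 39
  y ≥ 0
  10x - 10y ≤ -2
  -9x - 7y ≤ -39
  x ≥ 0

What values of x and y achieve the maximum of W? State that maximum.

x = 47/20, y = 51/20, maximum W = -56/5

At the optimal vertex, 10x - 10y = -2 and -9x - 7y = -39.
Solving simultaneously gives x = 47/20, y = 51/20.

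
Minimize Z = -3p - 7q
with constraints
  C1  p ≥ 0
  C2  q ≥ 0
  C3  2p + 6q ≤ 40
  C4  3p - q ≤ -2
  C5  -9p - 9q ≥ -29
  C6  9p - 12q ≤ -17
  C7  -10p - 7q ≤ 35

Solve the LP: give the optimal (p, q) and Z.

p = 0, q = 29/9, minimum Z = -203/9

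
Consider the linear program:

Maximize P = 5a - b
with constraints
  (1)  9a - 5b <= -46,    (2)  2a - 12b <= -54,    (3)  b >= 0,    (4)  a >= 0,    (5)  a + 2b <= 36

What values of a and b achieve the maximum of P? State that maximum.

Feasible corners and P = 5a - b:
  (0, 46/5) → P = -46/5
  (88/23, 370/23) → P = 70/23
  (0, 18) → P = -18

a = 88/23, b = 370/23, maximum P = 70/23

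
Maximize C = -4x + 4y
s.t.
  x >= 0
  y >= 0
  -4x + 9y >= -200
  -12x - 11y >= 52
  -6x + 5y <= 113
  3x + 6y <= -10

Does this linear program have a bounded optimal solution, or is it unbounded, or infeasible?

infeasible

The boundaries x = 0 and -4x + 9y = -200 meet at (0, -200/9), but that point violates y ≥ 0. Every candidate vertex is excluded by some other constraint, so the feasible region is empty.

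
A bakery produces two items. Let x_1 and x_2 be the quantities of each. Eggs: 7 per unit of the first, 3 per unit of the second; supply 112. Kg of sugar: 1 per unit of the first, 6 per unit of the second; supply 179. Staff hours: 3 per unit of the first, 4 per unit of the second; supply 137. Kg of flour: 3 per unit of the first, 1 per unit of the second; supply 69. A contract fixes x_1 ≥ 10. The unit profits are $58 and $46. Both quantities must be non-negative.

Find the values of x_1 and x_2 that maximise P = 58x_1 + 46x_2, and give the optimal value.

x_1 = 10, x_2 = 14, maximum P = 1224

Vertices and P = 58x_1 + 46x_2:
  (16, 0) → P = 928
  (10, 0) → P = 580
  (10, 14) → P = 1224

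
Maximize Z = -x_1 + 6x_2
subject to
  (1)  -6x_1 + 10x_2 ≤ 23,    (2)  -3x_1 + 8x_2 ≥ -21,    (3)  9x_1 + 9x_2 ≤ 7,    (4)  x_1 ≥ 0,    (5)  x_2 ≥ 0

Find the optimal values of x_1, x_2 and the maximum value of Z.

Corner points and Z = -x_1 + 6x_2:
  (0, 7/9) → Z = 14/3
  (7/9, 0) → Z = -7/9
  (0, 0) → Z = 0

The optimum lies where 9x_1 + 9x_2 = 7 and x_1 = 0.
Solving simultaneously gives x_1 = 0, x_2 = 7/9.

x_1 = 0, x_2 = 7/9, maximum Z = 14/3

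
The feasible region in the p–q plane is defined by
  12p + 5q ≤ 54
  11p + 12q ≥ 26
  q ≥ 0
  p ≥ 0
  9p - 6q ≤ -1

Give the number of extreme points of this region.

4

The feasible vertices (each the meet of two boundaries and inside every other half-plane) are:
  (0, 54/5)
  (319/117, 166/39)
  (0, 13/6)
  (24/29, 245/174)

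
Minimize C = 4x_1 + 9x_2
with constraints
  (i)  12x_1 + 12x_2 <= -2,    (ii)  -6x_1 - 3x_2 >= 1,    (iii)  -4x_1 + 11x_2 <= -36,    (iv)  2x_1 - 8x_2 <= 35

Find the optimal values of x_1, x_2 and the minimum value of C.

Corner points and C = 4x_1 + 9x_2:
  (97/78, -110/39) → C = -796/39
  (97/54, -106/27) → C = -760/27
  (-97/10, -34/5) → C = -100

x_1 = -97/10, x_2 = -34/5, minimum C = -100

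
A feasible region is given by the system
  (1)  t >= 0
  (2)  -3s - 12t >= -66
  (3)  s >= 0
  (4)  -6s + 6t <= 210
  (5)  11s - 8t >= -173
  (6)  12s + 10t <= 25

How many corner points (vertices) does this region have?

3

The feasible vertices (each the meet of two boundaries and inside every other half-plane) are:
  (0, 0)
  (25/12, 0)
  (0, 5/2)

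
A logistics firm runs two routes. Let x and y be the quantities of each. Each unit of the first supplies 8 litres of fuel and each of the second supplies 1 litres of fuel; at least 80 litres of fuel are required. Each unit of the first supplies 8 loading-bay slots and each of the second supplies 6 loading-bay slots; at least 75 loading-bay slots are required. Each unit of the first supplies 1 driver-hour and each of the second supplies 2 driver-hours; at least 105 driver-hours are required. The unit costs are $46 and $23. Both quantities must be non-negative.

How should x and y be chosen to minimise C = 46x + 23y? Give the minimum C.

x = 11/3, y = 152/3, minimum C = 1334

Corner points and C = 46x + 23y:
  (0, 80) → C = 1840
  (105, 0) → C = 4830
  (11/3, 152/3) → C = 1334
The feasible region is unbounded (it extends along (0, 1), (1, 0)), but C strictly increases along every unbounded feasible direction, so there is no improving ray and the minimum is attained at a vertex.

The optimum lies where 8x + y = 80 and x + 2y = 105.
Solving simultaneously gives x = 11/3, y = 152/3.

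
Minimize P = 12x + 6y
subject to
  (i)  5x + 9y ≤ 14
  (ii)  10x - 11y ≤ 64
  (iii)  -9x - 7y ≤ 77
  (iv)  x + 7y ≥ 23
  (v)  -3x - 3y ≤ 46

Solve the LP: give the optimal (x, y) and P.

Feasible corners and P = 12x + 6y:
  (-791/46, 511/46) → P = -3213/23
  (-109/26, 101/26) → P = -27
  (-25/2, 71/14) → P = -837/7

At the optimal vertex, 5x + 9y = 14 and -9x - 7y = 77.
Solving simultaneously gives x = -791/46, y = 511/46.

x = -791/46, y = 511/46, minimum P = -3213/23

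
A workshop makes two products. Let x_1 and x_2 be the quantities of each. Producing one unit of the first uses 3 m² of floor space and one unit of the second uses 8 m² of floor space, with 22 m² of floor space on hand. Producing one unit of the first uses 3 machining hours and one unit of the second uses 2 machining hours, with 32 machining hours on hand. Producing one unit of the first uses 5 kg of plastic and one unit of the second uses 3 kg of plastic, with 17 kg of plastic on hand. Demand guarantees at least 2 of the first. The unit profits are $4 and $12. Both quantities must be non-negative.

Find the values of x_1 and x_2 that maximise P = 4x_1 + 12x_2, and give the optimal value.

x_1 = 2, x_2 = 2, maximum P = 32

Vertices and P = 4x_1 + 12x_2:
  (17/5, 0) → P = 68/5
  (2, 0) → P = 8
  (70/31, 59/31) → P = 988/31
  (2, 2) → P = 32

At the optimal vertex, 3x_1 + 8x_2 = 22 and x_1 = 2.
Solving simultaneously gives x_1 = 2, x_2 = 2.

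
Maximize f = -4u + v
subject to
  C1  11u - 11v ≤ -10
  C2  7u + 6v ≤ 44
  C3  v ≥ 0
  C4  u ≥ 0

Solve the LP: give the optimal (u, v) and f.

Vertices and f = -4u + v:
  (424/143, 554/143) → f = -1142/143
  (0, 10/11) → f = 10/11
  (0, 22/3) → f = 22/3

The binding constraints are 7u + 6v = 44 and u = 0.
Solving simultaneously gives u = 0, v = 22/3.

u = 0, v = 22/3, maximum f = 22/3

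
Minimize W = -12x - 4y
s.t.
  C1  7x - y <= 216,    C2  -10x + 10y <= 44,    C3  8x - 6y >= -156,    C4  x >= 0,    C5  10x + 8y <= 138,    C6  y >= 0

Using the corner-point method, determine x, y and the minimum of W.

x = 69/5, y = 0, minimum W = -828/5

The optimum lies where 10x + 8y = 138 and y = 0.
Solving simultaneously gives x = 69/5, y = 0.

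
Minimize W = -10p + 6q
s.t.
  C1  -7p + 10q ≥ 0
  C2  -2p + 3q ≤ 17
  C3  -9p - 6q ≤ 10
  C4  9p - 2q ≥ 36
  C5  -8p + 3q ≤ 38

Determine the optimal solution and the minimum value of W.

p = 170, q = 119, minimum W = -986

Feasible corners and W = -10p + 6q:
  (170, 119) → W = -986
  (90/19, 63/19) → W = -522/19
  (142/23, 225/23) → W = -70/23

At the optimal vertex, -7p + 10q = 0 and -2p + 3q = 17.
Solving simultaneously gives p = 170, q = 119.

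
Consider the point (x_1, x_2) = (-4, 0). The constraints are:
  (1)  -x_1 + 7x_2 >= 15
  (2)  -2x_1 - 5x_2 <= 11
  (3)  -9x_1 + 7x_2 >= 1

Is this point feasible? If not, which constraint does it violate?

not feasible — violates (1)

Constraint (1): -x_1 + 7x_2 = 4, which is not ≥ 15. All other constraints are satisfied.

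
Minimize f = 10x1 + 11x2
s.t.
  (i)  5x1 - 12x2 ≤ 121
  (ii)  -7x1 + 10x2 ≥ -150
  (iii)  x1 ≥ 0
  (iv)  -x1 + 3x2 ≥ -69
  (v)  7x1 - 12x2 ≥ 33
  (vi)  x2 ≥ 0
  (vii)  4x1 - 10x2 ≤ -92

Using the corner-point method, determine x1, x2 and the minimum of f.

x1 = 717/11, x2 = 388/11, minimum f = 11438/11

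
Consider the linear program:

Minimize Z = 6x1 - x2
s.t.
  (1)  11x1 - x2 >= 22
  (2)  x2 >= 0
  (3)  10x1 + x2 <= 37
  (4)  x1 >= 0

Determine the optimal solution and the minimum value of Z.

x1 = 59/21, x2 = 187/21, minimum Z = 167/21

Vertices and Z = 6x1 - x2:
  (2, 0) → Z = 12
  (59/21, 187/21) → Z = 167/21
  (37/10, 0) → Z = 111/5

The optimum lies where 11x1 - x2 = 22 and 10x1 + x2 = 37.
Solving simultaneously gives x1 = 59/21, x2 = 187/21.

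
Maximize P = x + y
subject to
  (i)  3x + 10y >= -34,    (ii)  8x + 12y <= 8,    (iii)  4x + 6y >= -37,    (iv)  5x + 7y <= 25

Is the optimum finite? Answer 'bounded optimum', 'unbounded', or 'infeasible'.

Feasible corners and P = x + y:
  (122/11, -74/11) → P = 48/11
  (-83/11, -25/22) → P = -191/22
The feasible region has finitely many vertices and no improving ray; the maximum is 48/11 at (122/11, -74/11).

bounded optimum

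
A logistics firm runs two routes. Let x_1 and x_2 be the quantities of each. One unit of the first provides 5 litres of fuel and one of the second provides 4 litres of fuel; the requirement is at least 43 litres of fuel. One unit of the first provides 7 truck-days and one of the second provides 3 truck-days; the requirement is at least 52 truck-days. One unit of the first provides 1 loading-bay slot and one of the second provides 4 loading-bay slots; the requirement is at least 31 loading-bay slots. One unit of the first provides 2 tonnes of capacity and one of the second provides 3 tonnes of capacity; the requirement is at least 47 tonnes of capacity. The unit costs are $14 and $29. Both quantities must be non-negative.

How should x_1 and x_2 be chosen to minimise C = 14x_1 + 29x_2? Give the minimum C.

x_1 = 19, x_2 = 3, minimum C = 353

The feasible region is unbounded (it extends along (0, 1), (1, 0)), but C strictly increases along every unbounded feasible direction, so there is no improving ray and the minimum is attained at a vertex.

The binding constraints are x_1 + 4x_2 = 31 and 2x_1 + 3x_2 = 47.
Solving simultaneously gives x_1 = 19, x_2 = 3.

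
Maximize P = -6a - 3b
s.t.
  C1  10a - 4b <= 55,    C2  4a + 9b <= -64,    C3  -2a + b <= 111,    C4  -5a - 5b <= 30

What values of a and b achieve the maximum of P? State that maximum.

a = 2, b = -8, maximum P = 12

Feasible corners and P = -6a - 3b:
  (239/106, -430/53) → P = 573/53
  (31/14, -115/14) → P = 159/14
  (2, -8) → P = 12

At the optimal vertex, 4a + 9b = -64 and -5a - 5b = 30.
Solving simultaneously gives a = 2, b = -8.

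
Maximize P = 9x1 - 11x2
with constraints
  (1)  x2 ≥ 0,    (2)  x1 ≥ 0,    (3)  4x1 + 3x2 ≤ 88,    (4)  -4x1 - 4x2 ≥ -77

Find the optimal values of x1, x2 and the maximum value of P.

x1 = 77/4, x2 = 0, maximum P = 693/4

Extreme points and P = 9x1 - 11x2:
  (0, 0) → P = 0
  (77/4, 0) → P = 693/4
  (0, 77/4) → P = -847/4

The binding constraints are x2 = 0 and -4x1 - 4x2 = -77.
Solving simultaneously gives x1 = 77/4, x2 = 0.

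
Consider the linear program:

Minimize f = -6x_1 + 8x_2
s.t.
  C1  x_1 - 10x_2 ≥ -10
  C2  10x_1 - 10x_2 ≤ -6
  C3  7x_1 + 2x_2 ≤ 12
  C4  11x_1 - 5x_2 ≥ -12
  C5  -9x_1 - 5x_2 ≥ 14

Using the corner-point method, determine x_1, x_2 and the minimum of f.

x_1 = -3/2, x_2 = -9/10, minimum f = 9/5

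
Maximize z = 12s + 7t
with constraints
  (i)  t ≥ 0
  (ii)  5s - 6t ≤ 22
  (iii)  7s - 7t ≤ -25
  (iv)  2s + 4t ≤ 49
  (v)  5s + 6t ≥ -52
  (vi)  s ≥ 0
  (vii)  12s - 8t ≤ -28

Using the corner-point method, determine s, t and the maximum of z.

Corner points and z = 12s + 7t:
  (0, 25/7) → z = 25
  (1/7, 26/7) → z = 194/7
  (0, 49/4) → z = 343/4
  (35/8, 161/16) → z = 1967/16

s = 35/8, t = 161/16, maximum z = 1967/16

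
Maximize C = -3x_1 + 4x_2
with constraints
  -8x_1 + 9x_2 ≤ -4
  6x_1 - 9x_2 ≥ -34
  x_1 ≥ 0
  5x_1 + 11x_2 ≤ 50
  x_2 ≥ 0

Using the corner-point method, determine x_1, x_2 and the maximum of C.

x_1 = 26/7, x_2 = 20/7, maximum C = 2/7

Vertices and C = -3x_1 + 4x_2:
  (26/7, 20/7) → C = 2/7
  (1/2, 0) → C = -3/2
  (10, 0) → C = -30

The binding constraints are -8x_1 + 9x_2 = -4 and 5x_1 + 11x_2 = 50.
Solving simultaneously gives x_1 = 26/7, x_2 = 20/7.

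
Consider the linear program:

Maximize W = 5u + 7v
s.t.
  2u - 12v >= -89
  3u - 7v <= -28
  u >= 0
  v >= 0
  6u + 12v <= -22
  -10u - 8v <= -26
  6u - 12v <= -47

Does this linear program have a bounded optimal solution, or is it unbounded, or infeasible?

infeasible

The boundaries 2u - 12v = -89 and u = 0 meet at (0, 89/12), but that point violates 6u + 12v ≤ -22. Every candidate vertex is excluded by some other constraint, so the feasible region is empty.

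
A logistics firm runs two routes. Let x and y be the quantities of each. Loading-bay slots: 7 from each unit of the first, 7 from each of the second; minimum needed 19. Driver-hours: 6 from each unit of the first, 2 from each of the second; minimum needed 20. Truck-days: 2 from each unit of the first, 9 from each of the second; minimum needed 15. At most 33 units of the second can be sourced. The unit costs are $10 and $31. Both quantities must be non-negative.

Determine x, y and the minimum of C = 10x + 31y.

Corner points and C = 10x + 31y:
  (0, 10) → C = 310
  (0, 33) → C = 1023
  (15/2, 0) → C = 75
  (3, 1) → C = 61
The feasible region is unbounded (it extends along (1, 0)), but C strictly increases along every unbounded feasible direction, so there is no improving ray and the minimum is attained at a vertex.

At the optimal vertex, 6x + 2y = 20 and 2x + 9y = 15.
Solving simultaneously gives x = 3, y = 1.

x = 3, y = 1, minimum C = 61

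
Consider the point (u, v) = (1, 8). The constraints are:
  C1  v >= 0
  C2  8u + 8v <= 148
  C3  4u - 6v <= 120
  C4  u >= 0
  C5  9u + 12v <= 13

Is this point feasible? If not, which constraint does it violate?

Constraint C5: 9u + 12v = 105, which is not ≤ 13. All other constraints are satisfied.

not feasible — violates C5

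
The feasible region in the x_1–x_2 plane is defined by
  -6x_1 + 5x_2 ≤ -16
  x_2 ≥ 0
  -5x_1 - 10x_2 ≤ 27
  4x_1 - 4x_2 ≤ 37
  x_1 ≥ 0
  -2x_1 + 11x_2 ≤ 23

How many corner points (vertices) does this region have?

4

Of the 15 pairwise boundary intersections, those satisfying every inequality are:
  (8/3, 0)
  (291/56, 85/28)
  (37/4, 0)
  (499/36, 83/18)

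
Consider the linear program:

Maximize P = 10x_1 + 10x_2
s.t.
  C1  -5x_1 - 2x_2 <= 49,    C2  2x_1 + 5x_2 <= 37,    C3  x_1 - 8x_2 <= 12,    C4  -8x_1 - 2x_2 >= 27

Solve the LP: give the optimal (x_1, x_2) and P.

Feasible corners and P = 10x_1 + 10x_2:
  (-319/21, 283/21) → P = -120/7
  (-184/21, -109/42) → P = -795/7
  (-209/36, 175/18) → P = 235/6
  (-32/11, -41/22) → P = -525/11

x_1 = -209/36, x_2 = 175/18, maximum P = 235/6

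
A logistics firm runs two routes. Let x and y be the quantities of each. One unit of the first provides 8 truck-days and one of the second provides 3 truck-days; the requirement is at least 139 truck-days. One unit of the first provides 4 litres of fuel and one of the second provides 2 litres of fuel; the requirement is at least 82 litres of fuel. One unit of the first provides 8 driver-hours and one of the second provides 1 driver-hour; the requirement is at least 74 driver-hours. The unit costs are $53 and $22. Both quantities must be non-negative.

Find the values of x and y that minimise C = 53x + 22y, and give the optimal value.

Extreme points and C = 53x + 22y:
  (0, 74) → C = 1628
  (41/2, 0) → C = 2173/2
  (8, 25) → C = 974
  (83/16, 65/2) → C = 15839/16
The feasible region is unbounded (it extends along (0, 1), (1, 0)), but C strictly increases along every unbounded feasible direction, so there is no improving ray and the minimum is attained at a vertex.

The binding constraints are 8x + 3y = 139 and 4x + 2y = 82.
Solving simultaneously gives x = 8, y = 25.

x = 8, y = 25, minimum C = 974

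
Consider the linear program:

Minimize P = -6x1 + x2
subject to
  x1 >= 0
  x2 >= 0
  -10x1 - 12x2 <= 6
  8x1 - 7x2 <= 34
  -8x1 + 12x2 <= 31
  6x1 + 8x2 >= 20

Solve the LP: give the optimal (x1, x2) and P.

x1 = 125/8, x2 = 13, minimum P = -323/4

Corner points and P = -6x1 + x2:
  (0, 31/12) → P = 31/12
  (0, 5/2) → P = 5/2
  (17/4, 0) → P = -51/2
  (10/3, 0) → P = -20
  (125/8, 13) → P = -323/4

At the optimal vertex, 8x1 - 7x2 = 34 and -8x1 + 12x2 = 31.
Solving simultaneously gives x1 = 125/8, x2 = 13.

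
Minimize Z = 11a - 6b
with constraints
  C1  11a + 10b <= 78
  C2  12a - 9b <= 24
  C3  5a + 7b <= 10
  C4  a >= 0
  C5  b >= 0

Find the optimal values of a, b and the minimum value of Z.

a = 0, b = 10/7, minimum Z = -60/7

Corner points and Z = 11a - 6b:
  (2, 0) → Z = 22
  (0, 10/7) → Z = -60/7
  (0, 0) → Z = 0

At the optimal vertex, 5a + 7b = 10 and a = 0.
Solving simultaneously gives a = 0, b = 10/7.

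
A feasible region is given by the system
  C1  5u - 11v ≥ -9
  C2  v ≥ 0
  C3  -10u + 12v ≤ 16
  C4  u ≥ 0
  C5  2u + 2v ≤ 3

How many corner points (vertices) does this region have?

4

The feasible vertices (each the meet of two boundaries and inside every other half-plane) are:
  (0, 9/11)
  (15/32, 33/32)
  (0, 0)
  (3/2, 0)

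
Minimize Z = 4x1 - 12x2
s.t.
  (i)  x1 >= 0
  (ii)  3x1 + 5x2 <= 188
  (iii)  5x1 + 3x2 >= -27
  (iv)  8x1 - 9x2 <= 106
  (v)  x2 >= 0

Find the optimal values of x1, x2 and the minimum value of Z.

x1 = 0, x2 = 188/5, minimum Z = -2256/5

Feasible corners and Z = 4x1 - 12x2:
  (0, 188/5) → Z = -2256/5
  (0, 0) → Z = 0
  (2222/67, 1186/67) → Z = -5344/67
  (53/4, 0) → Z = 53

The binding constraints are x1 = 0 and 3x1 + 5x2 = 188.
Solving simultaneously gives x1 = 0, x2 = 188/5.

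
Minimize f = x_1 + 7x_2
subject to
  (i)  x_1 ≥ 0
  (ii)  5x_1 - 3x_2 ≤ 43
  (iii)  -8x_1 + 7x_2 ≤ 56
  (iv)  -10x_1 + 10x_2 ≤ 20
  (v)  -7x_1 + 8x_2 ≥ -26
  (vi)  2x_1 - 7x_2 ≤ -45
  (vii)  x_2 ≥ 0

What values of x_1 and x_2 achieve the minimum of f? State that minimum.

x_1 = 31/5, x_2 = 41/5, minimum f = 318/5

Vertices and f = x_1 + 7x_2:
  (49/2, 53/2) → f = 210
  (436/29, 311/29) → f = 2613/29
  (31/5, 41/5) → f = 318/5

The optimum lies where -10x_1 + 10x_2 = 20 and 2x_1 - 7x_2 = -45.
Solving simultaneously gives x_1 = 31/5, x_2 = 41/5.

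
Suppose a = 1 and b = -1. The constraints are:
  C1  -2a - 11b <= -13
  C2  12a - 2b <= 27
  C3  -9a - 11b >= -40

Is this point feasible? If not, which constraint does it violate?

Constraint C1: -2a - 11b = 9, which is not ≤ -13. All other constraints are satisfied.

not feasible — violates C1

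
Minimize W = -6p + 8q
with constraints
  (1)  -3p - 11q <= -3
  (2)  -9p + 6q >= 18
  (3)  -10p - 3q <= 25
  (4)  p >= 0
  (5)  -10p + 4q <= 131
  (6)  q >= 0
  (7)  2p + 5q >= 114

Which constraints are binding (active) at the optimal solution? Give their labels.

(2) and (7)

Extreme points and W = -6p + 8q:
  (198/19, 354/19) → W = 1644/19
  (0, 131/4) → W = 262
  (0, 114/5) → W = 912/5
The feasible region is unbounded (it extends along (2, 5), (2, 3)), but W strictly increases along every unbounded feasible direction, so there is no improving ray and the minimum is attained at a vertex.

The minimum is at (198/19, 354/19). Substituting into each constraint, equality holds for (2) and (7); the remaining constraints have slack.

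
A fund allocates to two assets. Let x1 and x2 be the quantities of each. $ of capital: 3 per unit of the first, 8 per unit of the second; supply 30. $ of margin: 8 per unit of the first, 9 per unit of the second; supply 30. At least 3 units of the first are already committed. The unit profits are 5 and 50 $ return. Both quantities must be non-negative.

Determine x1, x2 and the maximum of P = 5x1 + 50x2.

Feasible corners and P = 5x1 + 50x2:
  (15/4, 0) → P = 75/4
  (3, 0) → P = 15
  (3, 2/3) → P = 145/3

At the optimal vertex, 8x1 + 9x2 = 30 and x1 = 3.
Solving simultaneously gives x1 = 3, x2 = 2/3.

x1 = 3, x2 = 2/3, maximum P = 145/3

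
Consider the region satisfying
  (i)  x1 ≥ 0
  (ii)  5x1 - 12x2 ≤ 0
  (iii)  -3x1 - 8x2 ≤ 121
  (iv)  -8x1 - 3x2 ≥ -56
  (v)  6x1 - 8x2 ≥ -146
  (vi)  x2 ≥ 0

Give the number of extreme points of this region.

Pairwise boundary intersections that survive every other constraint:
  (0, 0)
  (0, 73/4)
  (224/37, 280/111)
  (5/41, 752/41)

4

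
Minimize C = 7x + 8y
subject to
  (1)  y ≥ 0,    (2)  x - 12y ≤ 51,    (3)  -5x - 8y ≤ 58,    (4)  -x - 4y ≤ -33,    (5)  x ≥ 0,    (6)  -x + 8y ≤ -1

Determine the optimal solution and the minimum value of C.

Feasible corners and C = 7x + 8y:
  (51, 0) → C = 357
  (33, 0) → C = 231
  (67/3, 8/3) → C = 533/3
The feasible region is unbounded (it extends along (12, 1), (8, 1)), but C strictly increases along every unbounded feasible direction, so there is no improving ray and the minimum is attained at a vertex.

At the optimal vertex, -x - 4y = -33 and -x + 8y = -1.
Solving simultaneously gives x = 67/3, y = 8/3.

x = 67/3, y = 8/3, minimum C = 533/3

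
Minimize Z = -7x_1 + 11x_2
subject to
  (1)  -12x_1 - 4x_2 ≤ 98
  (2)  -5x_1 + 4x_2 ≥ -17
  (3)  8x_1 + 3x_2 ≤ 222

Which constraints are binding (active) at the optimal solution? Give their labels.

Extreme points and Z = -7x_1 + 11x_2:
  (-81/17, -347/34) → Z = -2683/34
  (-591/2, 862) → Z = 23101/2
  (939/47, 974/47) → Z = 4141/47

The minimum is at (-81/17, -347/34). Substituting into each constraint, equality holds for (1) and (2); the remaining constraints have slack.

(1) and (2)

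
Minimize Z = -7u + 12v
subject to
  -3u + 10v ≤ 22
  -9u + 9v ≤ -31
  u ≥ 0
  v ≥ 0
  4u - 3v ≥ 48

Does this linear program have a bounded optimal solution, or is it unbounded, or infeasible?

unbounded

From the feasible point (546/31, 232/31), moving in the direction (10, 3) keeps every constraint satisfied while Z decreases without bound.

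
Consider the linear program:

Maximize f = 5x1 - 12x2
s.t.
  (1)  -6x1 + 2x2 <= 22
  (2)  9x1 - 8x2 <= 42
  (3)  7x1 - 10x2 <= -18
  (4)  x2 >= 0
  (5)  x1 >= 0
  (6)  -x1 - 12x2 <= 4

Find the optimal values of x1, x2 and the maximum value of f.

x1 = 0, x2 = 9/5, maximum f = -108/5

Feasible corners and f = 5x1 - 12x2:
  (0, 11) → f = -132
  (282/17, 228/17) → f = -78
  (0, 9/5) → f = -108/5
The feasible region is unbounded (it extends along (8, 9), (1, 3)), but f strictly decreases along every unbounded feasible direction, so there is no improving ray and the maximum is attained at a vertex.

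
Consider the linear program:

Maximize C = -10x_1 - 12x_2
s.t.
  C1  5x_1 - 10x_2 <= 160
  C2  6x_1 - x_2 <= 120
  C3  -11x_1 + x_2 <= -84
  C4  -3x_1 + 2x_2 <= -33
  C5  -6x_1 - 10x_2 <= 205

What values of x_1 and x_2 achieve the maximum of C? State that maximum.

Corner points and C = -10x_1 - 12x_2:
  (208/11, -72/11) → C = -1216/11
  (136/21, -268/21) → C = 1856/21
  (23, 18) → C = -446
  (135/19, -111/19) → C = -18/19

At the optimal vertex, 5x_1 - 10x_2 = 160 and -11x_1 + x_2 = -84.
Solving simultaneously gives x_1 = 136/21, x_2 = -268/21.

x_1 = 136/21, x_2 = -268/21, maximum C = 1856/21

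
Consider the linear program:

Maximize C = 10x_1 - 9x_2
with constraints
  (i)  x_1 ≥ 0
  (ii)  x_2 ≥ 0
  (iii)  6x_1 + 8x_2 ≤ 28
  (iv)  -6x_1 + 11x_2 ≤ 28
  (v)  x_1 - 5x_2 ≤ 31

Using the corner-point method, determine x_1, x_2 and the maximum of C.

Corner points and C = 10x_1 - 9x_2:
  (0, 0) → C = 0
  (0, 28/11) → C = -252/11
  (14/3, 0) → C = 140/3
  (14/19, 56/19) → C = -364/19

x_1 = 14/3, x_2 = 0, maximum C = 140/3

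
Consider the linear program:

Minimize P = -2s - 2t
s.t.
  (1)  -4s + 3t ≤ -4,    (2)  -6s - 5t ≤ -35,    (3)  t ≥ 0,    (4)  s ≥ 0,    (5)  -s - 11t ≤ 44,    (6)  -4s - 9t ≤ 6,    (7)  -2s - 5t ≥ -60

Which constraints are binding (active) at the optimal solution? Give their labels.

(3) and (7)

Feasible corners and P = -2s - 2t:
  (125/38, 58/19) → P = -241/19
  (100/13, 116/13) → P = -432/13
  (35/6, 0) → P = -35/3
  (30, 0) → P = -60

The minimum is at (30, 0). Substituting into each constraint, equality holds for (3) and (7); the remaining constraints have slack.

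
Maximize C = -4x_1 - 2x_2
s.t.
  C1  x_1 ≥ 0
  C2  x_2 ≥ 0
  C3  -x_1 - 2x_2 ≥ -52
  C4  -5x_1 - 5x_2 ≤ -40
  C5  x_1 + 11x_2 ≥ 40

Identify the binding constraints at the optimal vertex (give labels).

C1 and C4

Corner points and C = -4x_1 - 2x_2:
  (0, 26) → C = -52
  (0, 8) → C = -16
  (52, 0) → C = -208
  (40, 0) → C = -160
  (24/5, 16/5) → C = -128/5

The maximum is at (0, 8). Substituting into each constraint, equality holds for C1 and C4; the remaining constraints have slack.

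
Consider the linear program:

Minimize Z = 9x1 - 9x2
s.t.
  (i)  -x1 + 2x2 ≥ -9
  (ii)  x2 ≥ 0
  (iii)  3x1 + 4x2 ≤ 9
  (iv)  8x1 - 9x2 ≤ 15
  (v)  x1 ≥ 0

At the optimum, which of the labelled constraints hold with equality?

(iii) and (v)

Vertices and Z = 9x1 - 9x2:
  (15/8, 0) → Z = 135/8
  (0, 0) → Z = 0
  (141/59, 27/59) → Z = 1026/59
  (0, 9/4) → Z = -81/4

The minimum is at (0, 9/4). Substituting into each constraint, equality holds for (iii) and (v); the remaining constraints have slack.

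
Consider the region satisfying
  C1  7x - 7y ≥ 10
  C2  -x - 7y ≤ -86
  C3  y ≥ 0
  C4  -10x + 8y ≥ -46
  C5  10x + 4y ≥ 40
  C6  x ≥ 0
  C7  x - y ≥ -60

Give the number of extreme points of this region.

Of the 20 pairwise boundary intersections, those satisfying every inequality are:
  (12, 74/7)
  (121/7, 111/7)
  (505/39, 407/39)

3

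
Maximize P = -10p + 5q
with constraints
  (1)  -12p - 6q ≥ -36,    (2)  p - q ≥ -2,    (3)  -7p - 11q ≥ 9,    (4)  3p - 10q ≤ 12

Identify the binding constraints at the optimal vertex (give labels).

Feasible corners and P = -10p + 5q:
  (-31/18, 5/18) → P = 335/18
  (-32/7, -18/7) → P = 230/7
  (42/103, -111/103) → P = -975/103

The maximum is at (-32/7, -18/7). Substituting into each constraint, equality holds for (2) and (4); the remaining constraints have slack.

(2) and (4)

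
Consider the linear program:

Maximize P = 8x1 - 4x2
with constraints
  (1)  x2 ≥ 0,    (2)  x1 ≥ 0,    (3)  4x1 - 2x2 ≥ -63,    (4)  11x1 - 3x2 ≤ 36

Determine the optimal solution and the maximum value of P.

x1 = 36/11, x2 = 0, maximum P = 288/11

Corner points and P = 8x1 - 4x2:
  (0, 0) → P = 0
  (36/11, 0) → P = 288/11
  (0, 63/2) → P = -126
  (261/10, 837/10) → P = -126

At the optimal vertex, x2 = 0 and 11x1 - 3x2 = 36.
Solving simultaneously gives x1 = 36/11, x2 = 0.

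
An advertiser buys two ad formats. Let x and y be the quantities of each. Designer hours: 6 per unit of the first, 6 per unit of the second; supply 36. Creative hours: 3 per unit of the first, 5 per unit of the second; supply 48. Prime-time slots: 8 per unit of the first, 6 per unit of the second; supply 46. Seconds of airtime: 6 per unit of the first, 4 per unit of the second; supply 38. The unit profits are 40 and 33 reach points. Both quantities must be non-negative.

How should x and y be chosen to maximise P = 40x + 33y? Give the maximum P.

Corner points and P = 40x + 33y:
  (0, 0) → P = 0
  (0, 6) → P = 198
  (23/4, 0) → P = 230
  (5, 1) → P = 233

The optimum lies where 6x + 6y = 36 and 8x + 6y = 46.
Solving simultaneously gives x = 5, y = 1.

x = 5, y = 1, maximum P = 233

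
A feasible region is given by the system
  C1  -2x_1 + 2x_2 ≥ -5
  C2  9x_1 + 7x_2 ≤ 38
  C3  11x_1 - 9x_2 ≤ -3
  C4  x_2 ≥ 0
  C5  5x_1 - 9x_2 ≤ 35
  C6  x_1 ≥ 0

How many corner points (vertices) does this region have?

Pairwise boundary intersections that survive every other constraint:
  (321/158, 445/158)
  (0, 38/7)
  (0, 1/3)

3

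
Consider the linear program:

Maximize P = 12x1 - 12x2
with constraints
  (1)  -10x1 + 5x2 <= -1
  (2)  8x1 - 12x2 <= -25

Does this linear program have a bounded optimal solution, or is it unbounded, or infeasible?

unbounded

From the feasible point (137/80, 129/40), moving in the direction (12, 8) keeps every constraint satisfied while P increases without bound.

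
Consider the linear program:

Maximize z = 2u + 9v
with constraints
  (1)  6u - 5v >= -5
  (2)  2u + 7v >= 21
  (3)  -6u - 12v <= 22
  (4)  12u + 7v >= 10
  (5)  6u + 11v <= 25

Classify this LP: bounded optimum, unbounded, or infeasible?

The boundaries 6u - 5v = -5 and 2u + 7v = 21 meet at (35/26, 34/13), but that point violates 6u + 11v ≤ 25. Every candidate vertex is excluded by some other constraint, so the feasible region is empty.

infeasible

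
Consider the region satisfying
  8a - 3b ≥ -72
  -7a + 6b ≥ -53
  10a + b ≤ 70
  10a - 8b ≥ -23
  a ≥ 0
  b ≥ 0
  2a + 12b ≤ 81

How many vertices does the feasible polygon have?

5

Pairwise boundary intersections that survive every other constraint:
  (7, 0)
  (759/118, 335/59)
  (0, 23/8)
  (93/34, 107/17)
  (0, 0)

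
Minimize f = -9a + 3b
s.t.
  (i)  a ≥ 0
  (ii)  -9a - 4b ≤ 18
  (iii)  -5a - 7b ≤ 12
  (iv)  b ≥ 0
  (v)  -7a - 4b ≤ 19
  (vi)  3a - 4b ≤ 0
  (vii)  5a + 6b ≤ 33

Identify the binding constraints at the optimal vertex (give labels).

(vi) and (vii)

Vertices and f = -9a + 3b:
  (0, 0) → f = 0
  (0, 11/2) → f = 33/2
  (66/19, 99/38) → f = -891/38

The minimum is at (66/19, 99/38). Substituting into each constraint, equality holds for (vi) and (vii); the remaining constraints have slack.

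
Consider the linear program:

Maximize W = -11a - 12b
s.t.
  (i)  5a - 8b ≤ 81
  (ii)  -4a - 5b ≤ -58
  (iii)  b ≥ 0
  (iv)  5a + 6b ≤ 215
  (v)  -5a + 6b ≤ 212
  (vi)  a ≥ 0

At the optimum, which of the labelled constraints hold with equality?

(ii) and (vi)

Corner points and W = -11a - 12b:
  (81/5, 0) → W = -891/5
  (1103/35, 67/7) → W = -16153/35
  (29/2, 0) → W = -319/2
  (0, 58/5) → W = -696/5
  (3/10, 427/12) → W = -4303/10
  (0, 106/3) → W = -424

The maximum is at (0, 58/5). Substituting into each constraint, equality holds for (ii) and (vi); the remaining constraints have slack.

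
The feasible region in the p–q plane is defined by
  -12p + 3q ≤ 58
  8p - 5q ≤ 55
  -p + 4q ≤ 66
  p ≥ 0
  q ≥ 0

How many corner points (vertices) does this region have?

4

Of the 10 pairwise boundary intersections, those satisfying every inequality are:
  (550/27, 583/27)
  (55/8, 0)
  (0, 33/2)
  (0, 0)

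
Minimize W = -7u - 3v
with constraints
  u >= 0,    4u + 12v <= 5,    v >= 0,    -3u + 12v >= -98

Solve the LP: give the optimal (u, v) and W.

The optimum lies where 4u + 12v = 5 and v = 0.
Solving simultaneously gives u = 5/4, v = 0.

u = 5/4, v = 0, minimum W = -35/4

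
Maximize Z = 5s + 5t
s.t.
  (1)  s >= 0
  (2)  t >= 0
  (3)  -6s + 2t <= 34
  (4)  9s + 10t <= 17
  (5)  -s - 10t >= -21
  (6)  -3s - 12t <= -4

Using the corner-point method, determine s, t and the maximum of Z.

s = 17/9, t = 0, maximum Z = 85/9

Corner points and Z = 5s + 5t:
  (0, 17/10) → Z = 17/2
  (0, 1/3) → Z = 5/3
  (17/9, 0) → Z = 85/9
  (4/3, 0) → Z = 20/3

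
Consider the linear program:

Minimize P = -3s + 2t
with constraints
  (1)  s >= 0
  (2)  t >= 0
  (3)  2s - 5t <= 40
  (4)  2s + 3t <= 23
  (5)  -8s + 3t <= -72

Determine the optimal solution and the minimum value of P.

Feasible corners and P = -3s + 2t:
  (23/2, 0) → P = -69/2
  (9, 0) → P = -27
  (19/2, 4/3) → P = -155/6

s = 23/2, t = 0, minimum P = -69/2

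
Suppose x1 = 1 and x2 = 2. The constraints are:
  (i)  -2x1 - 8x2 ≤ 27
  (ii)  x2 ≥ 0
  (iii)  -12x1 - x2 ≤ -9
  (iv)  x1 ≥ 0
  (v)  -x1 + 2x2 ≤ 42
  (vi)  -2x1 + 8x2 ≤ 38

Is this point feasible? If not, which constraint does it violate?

feasible

(i): -18 ≤ 27 ✓
(ii): 2 ≥ 0 ✓
(iii): -14 ≤ -9 ✓
(iv): 1 ≥ 0 ✓
(v): 3 ≤ 42 ✓
(vi): 14 ≤ 38 ✓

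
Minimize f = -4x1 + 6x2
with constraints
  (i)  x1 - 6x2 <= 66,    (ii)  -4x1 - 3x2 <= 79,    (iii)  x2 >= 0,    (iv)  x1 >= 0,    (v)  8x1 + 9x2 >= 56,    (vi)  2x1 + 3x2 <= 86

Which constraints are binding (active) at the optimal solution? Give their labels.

(iii) and (vi)

Extreme points and f = -4x1 + 6x2:
  (7, 0) → f = -28
  (43, 0) → f = -172
  (0, 56/9) → f = 112/3
  (0, 86/3) → f = 172

The minimum is at (43, 0). Substituting into each constraint, equality holds for (iii) and (vi); the remaining constraints have slack.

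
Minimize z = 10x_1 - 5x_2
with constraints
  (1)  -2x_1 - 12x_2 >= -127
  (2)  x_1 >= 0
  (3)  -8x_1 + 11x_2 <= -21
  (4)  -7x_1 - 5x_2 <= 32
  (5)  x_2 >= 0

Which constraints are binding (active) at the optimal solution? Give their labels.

Extreme points and z = 10x_1 - 5x_2:
  (1649/118, 487/59) → z = 5810/59
  (127/2, 0) → z = 635
  (21/8, 0) → z = 105/4

The minimum is at (21/8, 0). Substituting into each constraint, equality holds for (3) and (5); the remaining constraints have slack.

(3) and (5)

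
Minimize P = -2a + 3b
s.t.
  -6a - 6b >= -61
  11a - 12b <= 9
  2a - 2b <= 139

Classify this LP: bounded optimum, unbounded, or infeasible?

From the feasible point (131/23, 617/138), moving in the direction (-12, -11) keeps every constraint satisfied while P decreases without bound.

unbounded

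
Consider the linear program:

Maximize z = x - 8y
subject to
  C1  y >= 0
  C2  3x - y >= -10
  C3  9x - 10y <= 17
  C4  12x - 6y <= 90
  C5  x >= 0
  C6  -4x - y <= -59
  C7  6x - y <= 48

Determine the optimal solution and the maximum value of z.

Extreme points and z = x - 8y:
  (7, 31) → z = -241
  (58/3, 68) → z = -1574/3
  (107/10, 81/5) → z = -1189/10

x = 107/10, y = 81/5, maximum z = -1189/10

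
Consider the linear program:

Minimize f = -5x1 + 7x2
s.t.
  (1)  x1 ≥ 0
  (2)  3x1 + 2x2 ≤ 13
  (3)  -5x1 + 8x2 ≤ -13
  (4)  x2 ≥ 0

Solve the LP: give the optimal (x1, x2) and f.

Feasible corners and f = -5x1 + 7x2:
  (65/17, 13/17) → f = -234/17
  (13/3, 0) → f = -65/3
  (13/5, 0) → f = -13

At the optimal vertex, 3x1 + 2x2 = 13 and x2 = 0.
Solving simultaneously gives x1 = 13/3, x2 = 0.

x1 = 13/3, x2 = 0, minimum f = -65/3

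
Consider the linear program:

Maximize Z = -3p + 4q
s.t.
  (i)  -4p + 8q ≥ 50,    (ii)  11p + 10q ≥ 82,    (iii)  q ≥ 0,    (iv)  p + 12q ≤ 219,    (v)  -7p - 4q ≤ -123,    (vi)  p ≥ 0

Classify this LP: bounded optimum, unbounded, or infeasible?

bounded optimum

Extreme points and Z = -3p + 4q:
  (144/7, 463/28) → Z = 31/7
  (98/9, 421/36) → Z = 127/9
  (15/2, 141/8) → Z = 48
The feasible region has finitely many vertices and no improving ray; the maximum is 48 at (15/2, 141/8).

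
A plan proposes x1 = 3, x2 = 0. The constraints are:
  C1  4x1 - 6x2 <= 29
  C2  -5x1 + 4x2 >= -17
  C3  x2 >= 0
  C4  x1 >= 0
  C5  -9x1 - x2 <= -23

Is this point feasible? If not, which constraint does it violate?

C1: 12 ≤ 29 ✓
C2: -15 ≥ -17 ✓
C3: 0 ≥ 0 ✓
C4: 3 ≥ 0 ✓
C5: -27 ≤ -23 ✓

feasible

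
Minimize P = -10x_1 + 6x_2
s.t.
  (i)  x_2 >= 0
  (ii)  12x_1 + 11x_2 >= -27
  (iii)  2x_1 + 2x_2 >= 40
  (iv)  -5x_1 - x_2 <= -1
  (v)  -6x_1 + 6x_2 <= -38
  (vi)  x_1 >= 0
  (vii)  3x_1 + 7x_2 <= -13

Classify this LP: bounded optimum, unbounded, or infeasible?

The boundaries x_2 = 0 and 2x_1 + 2x_2 = 40 meet at (20, 0), but that point violates 3x_1 + 7x_2 ≤ -13. Every candidate vertex is excluded by some other constraint, so the feasible region is empty.

infeasible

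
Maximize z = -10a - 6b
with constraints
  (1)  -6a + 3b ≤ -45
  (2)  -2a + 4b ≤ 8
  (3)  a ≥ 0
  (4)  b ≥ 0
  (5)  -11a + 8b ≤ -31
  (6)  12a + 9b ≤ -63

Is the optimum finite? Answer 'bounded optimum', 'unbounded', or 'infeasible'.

The boundaries -6a + 3b = -45 and -2a + 4b = 8 meet at (34/3, 23/3), but that point violates 12a + 9b ≤ -63. Every candidate vertex is excluded by some other constraint, so the feasible region is empty.

infeasible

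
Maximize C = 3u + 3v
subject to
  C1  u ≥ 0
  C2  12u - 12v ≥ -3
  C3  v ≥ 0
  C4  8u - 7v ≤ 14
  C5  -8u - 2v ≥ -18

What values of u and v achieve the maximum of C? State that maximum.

u = 7/4, v = 2, maximum C = 45/4

Extreme points and C = 3u + 3v:
  (0, 1/4) → C = 3/4
  (0, 0) → C = 0
  (7/4, 2) → C = 45/4
  (7/4, 0) → C = 21/4
  (77/36, 4/9) → C = 31/4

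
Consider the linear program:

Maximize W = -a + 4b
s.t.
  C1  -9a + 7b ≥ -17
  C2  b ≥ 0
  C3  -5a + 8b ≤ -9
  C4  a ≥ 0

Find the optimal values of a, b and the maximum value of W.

a = 73/37, b = 4/37, maximum W = -57/37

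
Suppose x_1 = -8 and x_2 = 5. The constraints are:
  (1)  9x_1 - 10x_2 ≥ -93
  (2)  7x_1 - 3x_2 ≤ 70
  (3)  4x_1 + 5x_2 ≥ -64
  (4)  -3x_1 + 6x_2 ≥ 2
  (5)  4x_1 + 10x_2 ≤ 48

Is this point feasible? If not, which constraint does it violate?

not feasible — violates (1)

Constraint (1): 9x_1 - 10x_2 = -122, which is not ≥ -93. All other constraints are satisfied.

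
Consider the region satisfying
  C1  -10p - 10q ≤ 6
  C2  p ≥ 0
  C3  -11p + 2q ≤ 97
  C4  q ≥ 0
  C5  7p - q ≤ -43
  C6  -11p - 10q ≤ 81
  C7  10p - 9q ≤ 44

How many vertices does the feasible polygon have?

Of the 21 pairwise boundary intersections, those satisfying every inequality are:
  (0, 97/2)
  (0, 43)
  (11/3, 206/3)

3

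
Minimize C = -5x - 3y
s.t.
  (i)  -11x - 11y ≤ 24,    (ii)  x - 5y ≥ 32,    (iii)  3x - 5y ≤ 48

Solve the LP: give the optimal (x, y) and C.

Corner points and C = -5x - 3y:
  (116/33, -188/33) → C = -16/33
  (51/11, -75/11) → C = -30/11
  (8, -24/5) → C = -128/5

x = 8, y = -24/5, minimum C = -128/5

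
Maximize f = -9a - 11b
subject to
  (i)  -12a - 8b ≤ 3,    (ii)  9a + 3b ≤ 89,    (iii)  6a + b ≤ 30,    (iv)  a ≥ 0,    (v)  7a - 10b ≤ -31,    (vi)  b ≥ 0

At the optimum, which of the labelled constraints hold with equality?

(iv) and (v)

Vertices and f = -9a - 11b:
  (1/9, 88/3) → f = -971/3
  (0, 89/3) → f = -979/3
  (269/67, 396/67) → f = -6777/67
  (0, 31/10) → f = -341/10

The maximum is at (0, 31/10). Substituting into each constraint, equality holds for (iv) and (v); the remaining constraints have slack.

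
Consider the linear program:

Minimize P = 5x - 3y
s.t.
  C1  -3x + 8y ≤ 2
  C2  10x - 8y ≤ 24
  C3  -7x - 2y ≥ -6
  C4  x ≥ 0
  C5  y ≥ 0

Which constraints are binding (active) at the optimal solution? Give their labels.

C1 and C4

Extreme points and P = 5x - 3y:
  (22/31, 16/31) → P = 2
  (0, 1/4) → P = -3/4
  (6/7, 0) → P = 30/7
  (0, 0) → P = 0

The minimum is at (0, 1/4). Substituting into each constraint, equality holds for C1 and C4; the remaining constraints have slack.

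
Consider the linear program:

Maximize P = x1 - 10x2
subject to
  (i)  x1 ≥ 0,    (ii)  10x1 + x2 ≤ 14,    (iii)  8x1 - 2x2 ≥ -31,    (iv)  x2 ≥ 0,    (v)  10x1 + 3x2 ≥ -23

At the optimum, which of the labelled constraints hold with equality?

Feasible corners and P = x1 - 10x2:
  (0, 14) → P = -140
  (0, 0) → P = 0
  (7/5, 0) → P = 7/5

The maximum is at (7/5, 0). Substituting into each constraint, equality holds for (ii) and (iv); the remaining constraints have slack.

(ii) and (iv)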